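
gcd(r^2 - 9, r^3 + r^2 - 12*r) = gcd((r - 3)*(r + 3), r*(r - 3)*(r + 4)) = r - 3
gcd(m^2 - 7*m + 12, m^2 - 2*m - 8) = m - 4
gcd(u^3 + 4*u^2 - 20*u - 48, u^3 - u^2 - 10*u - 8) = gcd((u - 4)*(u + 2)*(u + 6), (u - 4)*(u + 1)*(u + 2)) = u^2 - 2*u - 8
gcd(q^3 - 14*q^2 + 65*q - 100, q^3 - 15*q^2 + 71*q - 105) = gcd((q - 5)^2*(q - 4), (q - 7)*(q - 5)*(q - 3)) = q - 5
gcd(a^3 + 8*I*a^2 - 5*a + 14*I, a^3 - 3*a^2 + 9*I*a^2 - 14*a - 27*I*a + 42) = a^2 + 9*I*a - 14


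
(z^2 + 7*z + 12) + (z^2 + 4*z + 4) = 2*z^2 + 11*z + 16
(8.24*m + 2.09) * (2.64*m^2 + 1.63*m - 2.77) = 21.7536*m^3 + 18.9488*m^2 - 19.4181*m - 5.7893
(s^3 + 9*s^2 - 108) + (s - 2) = s^3 + 9*s^2 + s - 110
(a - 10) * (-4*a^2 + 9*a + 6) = -4*a^3 + 49*a^2 - 84*a - 60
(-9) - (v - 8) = -v - 1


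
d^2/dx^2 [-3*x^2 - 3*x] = -6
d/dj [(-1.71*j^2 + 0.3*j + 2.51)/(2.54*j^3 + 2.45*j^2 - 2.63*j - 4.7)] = (4.3434*j^4 - 1.524*j^3 - 15.3639*j^2 + 3.775*j + 5.1913)/(6.4516*j^6 + 12.446*j^5 - 7.3579*j^4 - 36.763*j^3 - 16.1131*j^2 + 24.722*j + 22.09)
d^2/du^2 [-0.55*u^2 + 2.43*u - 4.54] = -1.10000000000000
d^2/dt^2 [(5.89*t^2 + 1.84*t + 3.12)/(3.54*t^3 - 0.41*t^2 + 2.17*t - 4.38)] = (147.622248*t^6 + 138.348864*t^5 + 181.684836*t^4 + 1188.935154*t^3 + 425.841372*t^2 + 253.776528*t + 279.146904)/(44.361864*t^9 - 15.413868*t^8 + 83.365938*t^7 - 183.631373*t^6 + 89.245641*t^5 - 209.878485*t^4 + 237.337957*t^3 - 85.471758*t^2 + 124.890444*t - 84.027672)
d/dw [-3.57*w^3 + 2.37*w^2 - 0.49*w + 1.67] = -10.71*w^2 + 4.74*w - 0.49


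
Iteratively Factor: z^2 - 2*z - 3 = (z + 1)*(z - 3)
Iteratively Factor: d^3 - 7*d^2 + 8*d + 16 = (d - 4)*(d^2 - 3*d - 4) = (d - 4)*(d + 1)*(d - 4)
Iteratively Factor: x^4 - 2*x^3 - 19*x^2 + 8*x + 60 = (x + 3)*(x^3 - 5*x^2 - 4*x + 20) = (x - 5)*(x + 3)*(x^2 - 4) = (x - 5)*(x + 2)*(x + 3)*(x - 2)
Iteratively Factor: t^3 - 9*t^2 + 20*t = (t)*(t^2 - 9*t + 20) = t*(t - 5)*(t - 4)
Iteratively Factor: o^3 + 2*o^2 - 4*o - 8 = (o + 2)*(o^2 - 4) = (o - 2)*(o + 2)*(o + 2)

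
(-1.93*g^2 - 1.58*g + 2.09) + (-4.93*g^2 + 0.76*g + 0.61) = -6.86*g^2 - 0.82*g + 2.7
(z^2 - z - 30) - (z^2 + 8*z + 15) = -9*z - 45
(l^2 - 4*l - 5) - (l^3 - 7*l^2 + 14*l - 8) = -l^3 + 8*l^2 - 18*l + 3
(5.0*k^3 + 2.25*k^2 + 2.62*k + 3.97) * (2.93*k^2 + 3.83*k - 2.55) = 14.65*k^5 + 25.7425*k^4 + 3.5441*k^3 + 15.9292*k^2 + 8.5241*k - 10.1235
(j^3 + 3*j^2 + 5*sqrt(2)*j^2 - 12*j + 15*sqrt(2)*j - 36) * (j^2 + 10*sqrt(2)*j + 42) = j^5 + 3*j^4 + 15*sqrt(2)*j^4 + 45*sqrt(2)*j^3 + 130*j^3 + 90*sqrt(2)*j^2 + 390*j^2 - 504*j + 270*sqrt(2)*j - 1512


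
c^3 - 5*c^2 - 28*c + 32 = (c - 8)*(c - 1)*(c + 4)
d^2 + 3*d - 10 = (d - 2)*(d + 5)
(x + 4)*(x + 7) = x^2 + 11*x + 28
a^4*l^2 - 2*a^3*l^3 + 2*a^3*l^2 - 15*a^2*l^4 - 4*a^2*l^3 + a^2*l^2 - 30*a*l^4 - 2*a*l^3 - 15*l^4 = (a - 5*l)*(a + 3*l)*(a*l + l)^2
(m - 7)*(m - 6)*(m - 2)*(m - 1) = m^4 - 16*m^3 + 83*m^2 - 152*m + 84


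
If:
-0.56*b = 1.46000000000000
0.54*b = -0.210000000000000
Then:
No Solution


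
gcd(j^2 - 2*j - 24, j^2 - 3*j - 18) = j - 6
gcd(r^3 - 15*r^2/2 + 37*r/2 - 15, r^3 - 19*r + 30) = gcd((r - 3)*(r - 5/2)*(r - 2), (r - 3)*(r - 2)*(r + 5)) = r^2 - 5*r + 6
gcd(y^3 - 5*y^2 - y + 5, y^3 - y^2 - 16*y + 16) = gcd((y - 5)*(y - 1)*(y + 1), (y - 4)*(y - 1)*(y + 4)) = y - 1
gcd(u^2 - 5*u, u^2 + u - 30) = u - 5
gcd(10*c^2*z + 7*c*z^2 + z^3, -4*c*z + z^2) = z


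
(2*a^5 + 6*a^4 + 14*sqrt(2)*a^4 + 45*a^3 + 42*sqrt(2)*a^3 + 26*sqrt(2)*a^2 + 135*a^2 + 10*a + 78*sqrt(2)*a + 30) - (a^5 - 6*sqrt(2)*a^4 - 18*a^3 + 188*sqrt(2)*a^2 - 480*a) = a^5 + 6*a^4 + 20*sqrt(2)*a^4 + 42*sqrt(2)*a^3 + 63*a^3 - 162*sqrt(2)*a^2 + 135*a^2 + 78*sqrt(2)*a + 490*a + 30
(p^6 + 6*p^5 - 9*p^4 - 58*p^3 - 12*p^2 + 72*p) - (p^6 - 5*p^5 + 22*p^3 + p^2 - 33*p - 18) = 11*p^5 - 9*p^4 - 80*p^3 - 13*p^2 + 105*p + 18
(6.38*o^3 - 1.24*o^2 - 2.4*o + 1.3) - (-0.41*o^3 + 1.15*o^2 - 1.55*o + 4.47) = 6.79*o^3 - 2.39*o^2 - 0.85*o - 3.17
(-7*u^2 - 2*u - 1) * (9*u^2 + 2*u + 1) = -63*u^4 - 32*u^3 - 20*u^2 - 4*u - 1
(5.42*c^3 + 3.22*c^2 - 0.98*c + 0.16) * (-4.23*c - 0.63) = -22.9266*c^4 - 17.0352*c^3 + 2.1168*c^2 - 0.0594000000000001*c - 0.1008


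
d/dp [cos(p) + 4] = -sin(p)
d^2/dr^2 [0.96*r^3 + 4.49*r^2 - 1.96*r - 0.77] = 5.76*r + 8.98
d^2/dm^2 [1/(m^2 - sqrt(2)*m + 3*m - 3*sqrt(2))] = 2*(-m^2 - 3*m + sqrt(2)*m + (2*m - sqrt(2) + 3)^2 + 3*sqrt(2))/(m^2 - sqrt(2)*m + 3*m - 3*sqrt(2))^3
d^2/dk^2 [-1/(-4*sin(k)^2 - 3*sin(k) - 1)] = (-64*sin(k)^4 - 36*sin(k)^3 + 103*sin(k)^2 + 75*sin(k) + 10)/(4*sin(k)^2 + 3*sin(k) + 1)^3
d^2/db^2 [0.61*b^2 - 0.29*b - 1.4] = 1.22000000000000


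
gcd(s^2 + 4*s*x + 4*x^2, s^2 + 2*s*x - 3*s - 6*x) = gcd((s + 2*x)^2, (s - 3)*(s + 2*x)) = s + 2*x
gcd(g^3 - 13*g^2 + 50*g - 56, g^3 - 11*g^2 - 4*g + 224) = g - 7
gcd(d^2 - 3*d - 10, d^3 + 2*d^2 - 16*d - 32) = d + 2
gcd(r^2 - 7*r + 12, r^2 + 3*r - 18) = r - 3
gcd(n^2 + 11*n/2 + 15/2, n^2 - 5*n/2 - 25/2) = n + 5/2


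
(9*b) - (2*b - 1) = 7*b + 1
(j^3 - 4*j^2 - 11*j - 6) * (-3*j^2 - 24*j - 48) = -3*j^5 - 12*j^4 + 81*j^3 + 474*j^2 + 672*j + 288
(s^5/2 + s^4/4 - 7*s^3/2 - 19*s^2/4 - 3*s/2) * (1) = s^5/2 + s^4/4 - 7*s^3/2 - 19*s^2/4 - 3*s/2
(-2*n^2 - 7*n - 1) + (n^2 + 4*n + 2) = -n^2 - 3*n + 1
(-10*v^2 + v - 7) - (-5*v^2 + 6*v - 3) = -5*v^2 - 5*v - 4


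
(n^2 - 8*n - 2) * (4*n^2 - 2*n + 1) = 4*n^4 - 34*n^3 + 9*n^2 - 4*n - 2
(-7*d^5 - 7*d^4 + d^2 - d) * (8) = -56*d^5 - 56*d^4 + 8*d^2 - 8*d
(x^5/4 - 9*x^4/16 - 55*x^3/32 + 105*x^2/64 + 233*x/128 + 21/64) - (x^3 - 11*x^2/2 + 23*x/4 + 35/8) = x^5/4 - 9*x^4/16 - 87*x^3/32 + 457*x^2/64 - 503*x/128 - 259/64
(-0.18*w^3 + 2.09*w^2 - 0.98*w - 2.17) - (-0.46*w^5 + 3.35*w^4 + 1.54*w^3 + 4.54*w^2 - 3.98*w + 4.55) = 0.46*w^5 - 3.35*w^4 - 1.72*w^3 - 2.45*w^2 + 3.0*w - 6.72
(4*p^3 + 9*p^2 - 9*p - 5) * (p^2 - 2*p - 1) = 4*p^5 + p^4 - 31*p^3 + 4*p^2 + 19*p + 5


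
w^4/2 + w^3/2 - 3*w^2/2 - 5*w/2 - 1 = (w/2 + 1/2)*(w - 2)*(w + 1)^2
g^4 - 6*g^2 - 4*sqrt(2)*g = g*(g - 2*sqrt(2))*(g + sqrt(2))^2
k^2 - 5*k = k*(k - 5)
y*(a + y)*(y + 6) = a*y^2 + 6*a*y + y^3 + 6*y^2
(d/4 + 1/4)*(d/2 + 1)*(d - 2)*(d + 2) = d^4/8 + 3*d^3/8 - d^2/4 - 3*d/2 - 1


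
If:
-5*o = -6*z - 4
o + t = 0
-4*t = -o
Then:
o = 0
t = 0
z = -2/3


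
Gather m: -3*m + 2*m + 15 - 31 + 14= -m - 2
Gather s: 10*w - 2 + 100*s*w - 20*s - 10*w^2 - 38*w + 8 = s*(100*w - 20) - 10*w^2 - 28*w + 6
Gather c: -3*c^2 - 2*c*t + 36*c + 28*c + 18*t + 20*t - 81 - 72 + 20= -3*c^2 + c*(64 - 2*t) + 38*t - 133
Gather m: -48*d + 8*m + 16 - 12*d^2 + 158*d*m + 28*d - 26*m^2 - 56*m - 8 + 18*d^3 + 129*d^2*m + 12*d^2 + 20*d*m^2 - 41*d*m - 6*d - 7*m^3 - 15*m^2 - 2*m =18*d^3 - 26*d - 7*m^3 + m^2*(20*d - 41) + m*(129*d^2 + 117*d - 50) + 8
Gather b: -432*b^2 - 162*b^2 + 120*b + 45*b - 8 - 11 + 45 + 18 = -594*b^2 + 165*b + 44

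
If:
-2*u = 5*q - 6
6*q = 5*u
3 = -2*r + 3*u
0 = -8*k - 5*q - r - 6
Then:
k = -741/592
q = 30/37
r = -3/74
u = 36/37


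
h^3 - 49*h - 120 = (h - 8)*(h + 3)*(h + 5)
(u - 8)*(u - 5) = u^2 - 13*u + 40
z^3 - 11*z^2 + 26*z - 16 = (z - 8)*(z - 2)*(z - 1)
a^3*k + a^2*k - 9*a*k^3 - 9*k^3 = (a - 3*k)*(a + 3*k)*(a*k + k)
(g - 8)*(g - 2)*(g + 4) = g^3 - 6*g^2 - 24*g + 64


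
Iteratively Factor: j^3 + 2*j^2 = (j + 2)*(j^2) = j*(j + 2)*(j)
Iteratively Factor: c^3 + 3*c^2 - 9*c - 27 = (c - 3)*(c^2 + 6*c + 9) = (c - 3)*(c + 3)*(c + 3)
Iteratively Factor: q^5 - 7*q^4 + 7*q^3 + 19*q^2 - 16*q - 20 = (q - 2)*(q^4 - 5*q^3 - 3*q^2 + 13*q + 10) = (q - 2)*(q + 1)*(q^3 - 6*q^2 + 3*q + 10) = (q - 2)*(q + 1)^2*(q^2 - 7*q + 10) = (q - 5)*(q - 2)*(q + 1)^2*(q - 2)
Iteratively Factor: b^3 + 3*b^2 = (b)*(b^2 + 3*b) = b*(b + 3)*(b)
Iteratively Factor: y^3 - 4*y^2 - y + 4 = (y + 1)*(y^2 - 5*y + 4) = (y - 1)*(y + 1)*(y - 4)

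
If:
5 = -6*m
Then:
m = -5/6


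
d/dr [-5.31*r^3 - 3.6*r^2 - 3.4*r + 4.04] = -15.93*r^2 - 7.2*r - 3.4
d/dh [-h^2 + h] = 1 - 2*h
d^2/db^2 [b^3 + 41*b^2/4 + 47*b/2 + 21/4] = 6*b + 41/2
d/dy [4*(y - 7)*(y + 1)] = 8*y - 24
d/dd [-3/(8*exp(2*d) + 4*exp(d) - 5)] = (48*exp(d) + 12)*exp(d)/(8*exp(2*d) + 4*exp(d) - 5)^2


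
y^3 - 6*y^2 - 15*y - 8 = (y - 8)*(y + 1)^2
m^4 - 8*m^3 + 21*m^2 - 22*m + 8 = (m - 4)*(m - 2)*(m - 1)^2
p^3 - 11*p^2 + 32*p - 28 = (p - 7)*(p - 2)^2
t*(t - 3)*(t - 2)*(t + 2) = t^4 - 3*t^3 - 4*t^2 + 12*t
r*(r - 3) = r^2 - 3*r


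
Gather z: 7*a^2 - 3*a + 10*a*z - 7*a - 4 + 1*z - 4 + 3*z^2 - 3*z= 7*a^2 - 10*a + 3*z^2 + z*(10*a - 2) - 8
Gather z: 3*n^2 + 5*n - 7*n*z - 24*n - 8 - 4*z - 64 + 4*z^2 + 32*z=3*n^2 - 19*n + 4*z^2 + z*(28 - 7*n) - 72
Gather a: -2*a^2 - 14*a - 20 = -2*a^2 - 14*a - 20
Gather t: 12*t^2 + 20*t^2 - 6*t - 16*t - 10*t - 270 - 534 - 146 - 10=32*t^2 - 32*t - 960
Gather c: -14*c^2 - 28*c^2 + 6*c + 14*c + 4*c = -42*c^2 + 24*c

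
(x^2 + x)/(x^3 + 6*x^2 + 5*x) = 1/(x + 5)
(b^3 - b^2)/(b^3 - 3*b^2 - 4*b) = b*(1 - b)/(-b^2 + 3*b + 4)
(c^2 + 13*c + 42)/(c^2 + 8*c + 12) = (c + 7)/(c + 2)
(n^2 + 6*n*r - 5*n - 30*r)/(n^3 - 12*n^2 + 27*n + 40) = (n + 6*r)/(n^2 - 7*n - 8)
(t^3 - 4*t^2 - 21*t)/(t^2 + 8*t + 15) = t*(t - 7)/(t + 5)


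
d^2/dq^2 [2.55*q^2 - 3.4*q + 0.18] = 5.10000000000000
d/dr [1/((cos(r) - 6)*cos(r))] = 2*(cos(r) - 3)*sin(r)/((cos(r) - 6)^2*cos(r)^2)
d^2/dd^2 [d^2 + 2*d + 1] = 2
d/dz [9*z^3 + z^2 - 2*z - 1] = 27*z^2 + 2*z - 2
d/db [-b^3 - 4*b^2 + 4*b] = -3*b^2 - 8*b + 4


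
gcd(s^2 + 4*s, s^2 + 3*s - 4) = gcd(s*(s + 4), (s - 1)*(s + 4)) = s + 4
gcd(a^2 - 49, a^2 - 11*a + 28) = a - 7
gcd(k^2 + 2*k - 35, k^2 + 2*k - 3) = 1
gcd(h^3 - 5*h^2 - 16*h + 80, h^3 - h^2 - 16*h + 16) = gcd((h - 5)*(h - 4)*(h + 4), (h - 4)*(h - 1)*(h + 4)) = h^2 - 16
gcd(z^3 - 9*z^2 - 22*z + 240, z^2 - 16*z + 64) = z - 8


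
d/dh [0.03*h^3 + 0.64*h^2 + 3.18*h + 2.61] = 0.09*h^2 + 1.28*h + 3.18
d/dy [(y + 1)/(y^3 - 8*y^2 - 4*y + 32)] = (y^3 - 8*y^2 - 4*y + (y + 1)*(-3*y^2 + 16*y + 4) + 32)/(y^3 - 8*y^2 - 4*y + 32)^2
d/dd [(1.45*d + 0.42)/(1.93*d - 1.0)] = (2.2606 - 4.362958*d)/(1.93*d - 1.0)^3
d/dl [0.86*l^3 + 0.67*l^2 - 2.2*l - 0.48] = 2.58*l^2 + 1.34*l - 2.2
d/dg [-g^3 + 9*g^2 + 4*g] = -3*g^2 + 18*g + 4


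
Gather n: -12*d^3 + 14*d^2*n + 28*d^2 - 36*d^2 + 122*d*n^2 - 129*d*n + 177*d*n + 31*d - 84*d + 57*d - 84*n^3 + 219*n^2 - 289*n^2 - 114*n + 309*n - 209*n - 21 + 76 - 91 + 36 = -12*d^3 - 8*d^2 + 4*d - 84*n^3 + n^2*(122*d - 70) + n*(14*d^2 + 48*d - 14)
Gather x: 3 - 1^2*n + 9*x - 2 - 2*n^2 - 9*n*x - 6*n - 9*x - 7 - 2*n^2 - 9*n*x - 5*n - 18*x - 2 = -4*n^2 - 12*n + x*(-18*n - 18) - 8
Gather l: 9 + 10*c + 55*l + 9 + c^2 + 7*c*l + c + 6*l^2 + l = c^2 + 11*c + 6*l^2 + l*(7*c + 56) + 18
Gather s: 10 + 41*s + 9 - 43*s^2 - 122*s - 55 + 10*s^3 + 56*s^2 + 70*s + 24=10*s^3 + 13*s^2 - 11*s - 12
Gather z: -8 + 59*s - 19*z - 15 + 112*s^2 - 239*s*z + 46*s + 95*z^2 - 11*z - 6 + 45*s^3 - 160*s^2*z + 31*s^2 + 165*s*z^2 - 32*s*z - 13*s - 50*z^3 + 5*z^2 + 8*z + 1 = 45*s^3 + 143*s^2 + 92*s - 50*z^3 + z^2*(165*s + 100) + z*(-160*s^2 - 271*s - 22) - 28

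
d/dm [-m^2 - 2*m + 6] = -2*m - 2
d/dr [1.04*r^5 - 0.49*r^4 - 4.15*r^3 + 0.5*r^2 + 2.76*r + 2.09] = 5.2*r^4 - 1.96*r^3 - 12.45*r^2 + 1.0*r + 2.76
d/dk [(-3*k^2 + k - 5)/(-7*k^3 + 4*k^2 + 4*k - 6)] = (-21*k^4 + 14*k^3 - 121*k^2 + 76*k + 14)/(49*k^6 - 56*k^5 - 40*k^4 + 116*k^3 - 32*k^2 - 48*k + 36)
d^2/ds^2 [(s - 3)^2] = 2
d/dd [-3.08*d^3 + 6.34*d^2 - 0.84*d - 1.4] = -9.24*d^2 + 12.68*d - 0.84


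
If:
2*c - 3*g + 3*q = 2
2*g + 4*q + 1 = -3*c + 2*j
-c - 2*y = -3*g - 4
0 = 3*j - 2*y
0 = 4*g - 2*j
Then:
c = 19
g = -5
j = -10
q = -17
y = -15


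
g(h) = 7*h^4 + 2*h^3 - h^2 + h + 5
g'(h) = 28*h^3 + 6*h^2 - 2*h + 1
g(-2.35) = 184.66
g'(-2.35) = -324.55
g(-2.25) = 154.31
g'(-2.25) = -283.06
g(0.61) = 6.66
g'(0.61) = 8.37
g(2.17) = 178.11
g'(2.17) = 311.03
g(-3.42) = 867.52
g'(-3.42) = -1042.03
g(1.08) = 16.96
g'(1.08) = 41.11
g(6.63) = 14076.00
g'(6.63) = 8411.64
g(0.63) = 6.84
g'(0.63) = 9.12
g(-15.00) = 347390.00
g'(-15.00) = -93119.00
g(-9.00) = 44384.00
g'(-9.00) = -19907.00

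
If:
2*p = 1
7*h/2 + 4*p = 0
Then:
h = -4/7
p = 1/2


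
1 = 1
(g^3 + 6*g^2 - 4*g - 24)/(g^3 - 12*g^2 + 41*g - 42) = (g^2 + 8*g + 12)/(g^2 - 10*g + 21)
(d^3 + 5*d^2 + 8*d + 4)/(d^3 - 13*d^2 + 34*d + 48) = (d^2 + 4*d + 4)/(d^2 - 14*d + 48)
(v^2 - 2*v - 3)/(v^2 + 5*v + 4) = (v - 3)/(v + 4)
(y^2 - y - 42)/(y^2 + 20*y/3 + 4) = 3*(y - 7)/(3*y + 2)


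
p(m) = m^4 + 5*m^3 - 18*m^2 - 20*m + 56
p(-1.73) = 19.80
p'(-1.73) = 66.46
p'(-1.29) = 42.81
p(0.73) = 34.04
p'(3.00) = 115.00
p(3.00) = 50.00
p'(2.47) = 42.87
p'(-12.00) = -4340.00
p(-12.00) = 9800.00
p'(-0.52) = 2.21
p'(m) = 4*m^3 + 15*m^2 - 36*m - 20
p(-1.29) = 43.88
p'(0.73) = -36.73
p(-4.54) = -267.25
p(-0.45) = 60.94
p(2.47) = 9.35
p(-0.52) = 60.90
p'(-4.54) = 78.31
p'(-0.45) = -1.13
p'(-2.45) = 99.41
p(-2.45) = -40.55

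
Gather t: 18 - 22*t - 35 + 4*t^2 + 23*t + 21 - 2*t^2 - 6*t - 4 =2*t^2 - 5*t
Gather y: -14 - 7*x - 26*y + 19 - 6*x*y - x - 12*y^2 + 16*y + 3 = -8*x - 12*y^2 + y*(-6*x - 10) + 8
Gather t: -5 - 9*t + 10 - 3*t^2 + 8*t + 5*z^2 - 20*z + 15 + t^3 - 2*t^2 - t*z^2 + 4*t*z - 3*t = t^3 - 5*t^2 + t*(-z^2 + 4*z - 4) + 5*z^2 - 20*z + 20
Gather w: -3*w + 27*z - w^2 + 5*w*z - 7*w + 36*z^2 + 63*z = -w^2 + w*(5*z - 10) + 36*z^2 + 90*z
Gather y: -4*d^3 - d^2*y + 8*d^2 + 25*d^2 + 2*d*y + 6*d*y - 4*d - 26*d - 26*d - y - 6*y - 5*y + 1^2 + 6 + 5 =-4*d^3 + 33*d^2 - 56*d + y*(-d^2 + 8*d - 12) + 12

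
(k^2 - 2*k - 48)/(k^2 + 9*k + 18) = (k - 8)/(k + 3)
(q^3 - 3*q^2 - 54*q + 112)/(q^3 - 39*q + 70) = (q - 8)/(q - 5)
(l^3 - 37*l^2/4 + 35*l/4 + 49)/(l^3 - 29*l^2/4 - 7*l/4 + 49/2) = (l - 4)/(l - 2)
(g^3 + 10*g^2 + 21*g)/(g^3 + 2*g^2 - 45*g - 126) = g*(g + 7)/(g^2 - g - 42)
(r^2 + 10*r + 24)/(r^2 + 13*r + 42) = (r + 4)/(r + 7)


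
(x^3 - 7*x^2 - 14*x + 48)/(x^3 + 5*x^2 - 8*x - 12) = (x^2 - 5*x - 24)/(x^2 + 7*x + 6)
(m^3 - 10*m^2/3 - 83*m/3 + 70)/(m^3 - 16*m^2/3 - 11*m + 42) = (m + 5)/(m + 3)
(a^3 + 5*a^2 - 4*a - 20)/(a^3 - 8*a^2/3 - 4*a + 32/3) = 3*(a + 5)/(3*a - 8)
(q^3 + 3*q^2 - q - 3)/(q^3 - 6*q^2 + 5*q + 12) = (q^2 + 2*q - 3)/(q^2 - 7*q + 12)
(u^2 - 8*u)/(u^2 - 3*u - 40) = u/(u + 5)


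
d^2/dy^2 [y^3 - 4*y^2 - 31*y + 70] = 6*y - 8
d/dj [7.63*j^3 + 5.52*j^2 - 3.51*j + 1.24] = 22.89*j^2 + 11.04*j - 3.51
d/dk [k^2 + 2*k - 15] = 2*k + 2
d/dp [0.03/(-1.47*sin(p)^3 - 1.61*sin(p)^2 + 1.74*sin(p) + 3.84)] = (0.1323*sin(p)^2 + 0.0966*sin(p) - 0.0522)*cos(p)/(1.47*sin(p)^3 + 1.61*sin(p)^2 - 1.74*sin(p) - 3.84)^2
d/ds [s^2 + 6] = 2*s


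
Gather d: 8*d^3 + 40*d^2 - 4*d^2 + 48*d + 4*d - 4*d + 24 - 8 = 8*d^3 + 36*d^2 + 48*d + 16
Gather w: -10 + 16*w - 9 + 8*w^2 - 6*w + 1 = 8*w^2 + 10*w - 18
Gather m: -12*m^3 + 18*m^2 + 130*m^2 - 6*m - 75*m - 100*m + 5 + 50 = -12*m^3 + 148*m^2 - 181*m + 55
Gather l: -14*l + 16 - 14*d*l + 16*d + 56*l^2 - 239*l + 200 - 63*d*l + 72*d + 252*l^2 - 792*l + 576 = 88*d + 308*l^2 + l*(-77*d - 1045) + 792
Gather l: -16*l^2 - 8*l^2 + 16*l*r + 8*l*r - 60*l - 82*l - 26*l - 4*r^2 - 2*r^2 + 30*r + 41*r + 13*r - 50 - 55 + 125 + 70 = -24*l^2 + l*(24*r - 168) - 6*r^2 + 84*r + 90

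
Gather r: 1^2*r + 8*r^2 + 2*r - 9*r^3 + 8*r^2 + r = -9*r^3 + 16*r^2 + 4*r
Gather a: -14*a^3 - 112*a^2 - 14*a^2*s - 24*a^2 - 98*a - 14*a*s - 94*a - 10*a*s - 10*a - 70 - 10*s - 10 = -14*a^3 + a^2*(-14*s - 136) + a*(-24*s - 202) - 10*s - 80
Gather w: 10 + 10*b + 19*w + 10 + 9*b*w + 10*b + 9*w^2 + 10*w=20*b + 9*w^2 + w*(9*b + 29) + 20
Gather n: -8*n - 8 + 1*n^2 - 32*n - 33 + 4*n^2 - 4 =5*n^2 - 40*n - 45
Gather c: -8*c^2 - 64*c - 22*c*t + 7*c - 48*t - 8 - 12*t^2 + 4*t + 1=-8*c^2 + c*(-22*t - 57) - 12*t^2 - 44*t - 7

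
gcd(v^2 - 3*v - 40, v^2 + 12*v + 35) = v + 5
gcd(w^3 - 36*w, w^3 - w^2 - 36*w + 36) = w^2 - 36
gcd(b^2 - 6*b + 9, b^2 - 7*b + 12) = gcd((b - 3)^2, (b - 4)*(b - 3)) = b - 3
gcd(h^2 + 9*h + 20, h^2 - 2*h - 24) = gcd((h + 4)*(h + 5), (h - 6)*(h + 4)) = h + 4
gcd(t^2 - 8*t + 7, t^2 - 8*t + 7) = t^2 - 8*t + 7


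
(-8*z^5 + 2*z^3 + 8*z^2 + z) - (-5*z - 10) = -8*z^5 + 2*z^3 + 8*z^2 + 6*z + 10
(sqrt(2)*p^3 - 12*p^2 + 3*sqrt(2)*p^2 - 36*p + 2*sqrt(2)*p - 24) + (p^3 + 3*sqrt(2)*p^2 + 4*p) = p^3 + sqrt(2)*p^3 - 12*p^2 + 6*sqrt(2)*p^2 - 32*p + 2*sqrt(2)*p - 24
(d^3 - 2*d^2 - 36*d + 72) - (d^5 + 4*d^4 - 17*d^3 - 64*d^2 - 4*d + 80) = -d^5 - 4*d^4 + 18*d^3 + 62*d^2 - 32*d - 8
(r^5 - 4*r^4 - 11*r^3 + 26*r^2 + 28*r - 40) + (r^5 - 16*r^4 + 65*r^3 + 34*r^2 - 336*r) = 2*r^5 - 20*r^4 + 54*r^3 + 60*r^2 - 308*r - 40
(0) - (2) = -2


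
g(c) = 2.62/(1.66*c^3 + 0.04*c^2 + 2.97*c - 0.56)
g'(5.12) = -0.01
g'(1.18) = -0.80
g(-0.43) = -1.34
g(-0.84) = -0.65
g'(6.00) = -0.00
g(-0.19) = -2.31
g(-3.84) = -0.02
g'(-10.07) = -0.00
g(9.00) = 0.00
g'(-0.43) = -2.63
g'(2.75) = -0.06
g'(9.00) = -0.00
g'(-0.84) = -1.05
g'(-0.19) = -6.38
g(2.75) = 0.06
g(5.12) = 0.01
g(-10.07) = -0.00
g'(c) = 2.62*(-4.98*c^2 - 0.08*c - 2.97)/(1.66*c^3 + 0.04*c^2 + 2.97*c - 0.56)^2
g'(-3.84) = -0.02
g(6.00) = 0.01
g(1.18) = 0.46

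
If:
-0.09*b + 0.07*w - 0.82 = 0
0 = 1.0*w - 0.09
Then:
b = -9.04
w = 0.09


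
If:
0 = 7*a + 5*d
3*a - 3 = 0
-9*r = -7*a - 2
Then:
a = 1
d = -7/5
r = 1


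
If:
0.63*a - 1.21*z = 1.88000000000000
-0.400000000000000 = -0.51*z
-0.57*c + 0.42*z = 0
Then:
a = 4.49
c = 0.58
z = 0.78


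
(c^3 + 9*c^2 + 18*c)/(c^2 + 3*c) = c + 6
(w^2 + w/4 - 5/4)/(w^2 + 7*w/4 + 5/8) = 2*(w - 1)/(2*w + 1)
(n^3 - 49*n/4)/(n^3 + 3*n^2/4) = (4*n^2 - 49)/(n*(4*n + 3))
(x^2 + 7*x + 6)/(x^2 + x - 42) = (x^2 + 7*x + 6)/(x^2 + x - 42)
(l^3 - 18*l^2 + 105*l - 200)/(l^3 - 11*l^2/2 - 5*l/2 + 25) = 2*(l^2 - 13*l + 40)/(2*l^2 - l - 10)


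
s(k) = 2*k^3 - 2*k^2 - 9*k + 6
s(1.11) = -3.72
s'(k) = 6*k^2 - 4*k - 9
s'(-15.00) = 1401.00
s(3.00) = 15.00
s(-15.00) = -7059.00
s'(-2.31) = 32.26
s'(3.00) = 33.00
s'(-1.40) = 8.36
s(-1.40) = 9.19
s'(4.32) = 85.69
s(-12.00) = -3630.00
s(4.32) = 91.04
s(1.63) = -5.32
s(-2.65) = -21.41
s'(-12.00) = 903.00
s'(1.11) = -6.05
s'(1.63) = 0.42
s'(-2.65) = 43.74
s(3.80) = 52.66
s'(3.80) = 62.44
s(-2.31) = -8.53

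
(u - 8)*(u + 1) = u^2 - 7*u - 8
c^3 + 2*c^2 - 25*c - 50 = (c - 5)*(c + 2)*(c + 5)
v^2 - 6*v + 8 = (v - 4)*(v - 2)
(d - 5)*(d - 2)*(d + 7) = d^3 - 39*d + 70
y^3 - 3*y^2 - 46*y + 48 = (y - 8)*(y - 1)*(y + 6)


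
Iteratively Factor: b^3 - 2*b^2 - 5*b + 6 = (b + 2)*(b^2 - 4*b + 3) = (b - 3)*(b + 2)*(b - 1)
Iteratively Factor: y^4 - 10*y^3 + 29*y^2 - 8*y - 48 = (y + 1)*(y^3 - 11*y^2 + 40*y - 48) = (y - 4)*(y + 1)*(y^2 - 7*y + 12) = (y - 4)*(y - 3)*(y + 1)*(y - 4)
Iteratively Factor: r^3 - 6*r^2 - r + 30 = (r - 5)*(r^2 - r - 6) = (r - 5)*(r + 2)*(r - 3)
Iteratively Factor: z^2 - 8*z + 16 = (z - 4)*(z - 4)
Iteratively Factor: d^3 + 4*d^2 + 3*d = (d + 1)*(d^2 + 3*d) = (d + 1)*(d + 3)*(d)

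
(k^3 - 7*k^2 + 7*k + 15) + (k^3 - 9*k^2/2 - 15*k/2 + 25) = 2*k^3 - 23*k^2/2 - k/2 + 40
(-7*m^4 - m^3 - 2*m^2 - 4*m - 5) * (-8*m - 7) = 56*m^5 + 57*m^4 + 23*m^3 + 46*m^2 + 68*m + 35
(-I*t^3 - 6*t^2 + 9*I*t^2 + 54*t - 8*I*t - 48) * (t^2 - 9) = -I*t^5 - 6*t^4 + 9*I*t^4 + 54*t^3 + I*t^3 + 6*t^2 - 81*I*t^2 - 486*t + 72*I*t + 432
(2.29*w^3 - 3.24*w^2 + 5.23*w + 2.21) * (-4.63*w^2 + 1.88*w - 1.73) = -10.6027*w^5 + 19.3064*w^4 - 34.2678*w^3 + 5.2053*w^2 - 4.8931*w - 3.8233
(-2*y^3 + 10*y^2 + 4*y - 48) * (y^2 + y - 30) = -2*y^5 + 8*y^4 + 74*y^3 - 344*y^2 - 168*y + 1440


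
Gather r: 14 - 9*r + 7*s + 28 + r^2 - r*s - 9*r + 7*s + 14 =r^2 + r*(-s - 18) + 14*s + 56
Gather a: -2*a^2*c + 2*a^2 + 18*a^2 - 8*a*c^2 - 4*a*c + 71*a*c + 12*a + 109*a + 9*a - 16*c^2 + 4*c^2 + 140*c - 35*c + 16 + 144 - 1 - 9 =a^2*(20 - 2*c) + a*(-8*c^2 + 67*c + 130) - 12*c^2 + 105*c + 150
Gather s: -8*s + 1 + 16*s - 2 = 8*s - 1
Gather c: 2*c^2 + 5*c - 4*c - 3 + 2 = 2*c^2 + c - 1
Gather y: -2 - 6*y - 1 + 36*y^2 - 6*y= 36*y^2 - 12*y - 3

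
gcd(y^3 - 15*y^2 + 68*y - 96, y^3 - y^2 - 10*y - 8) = y - 4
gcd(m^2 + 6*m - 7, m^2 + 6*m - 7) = m^2 + 6*m - 7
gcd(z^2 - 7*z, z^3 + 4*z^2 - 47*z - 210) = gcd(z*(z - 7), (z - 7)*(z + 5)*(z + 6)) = z - 7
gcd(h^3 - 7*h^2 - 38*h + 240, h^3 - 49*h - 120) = h - 8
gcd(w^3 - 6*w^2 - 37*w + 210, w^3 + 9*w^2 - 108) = w + 6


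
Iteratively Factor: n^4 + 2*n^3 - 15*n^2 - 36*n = (n - 4)*(n^3 + 6*n^2 + 9*n) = (n - 4)*(n + 3)*(n^2 + 3*n) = (n - 4)*(n + 3)^2*(n)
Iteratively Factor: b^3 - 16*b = (b)*(b^2 - 16) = b*(b - 4)*(b + 4)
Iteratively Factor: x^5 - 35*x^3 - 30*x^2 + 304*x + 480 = (x - 4)*(x^4 + 4*x^3 - 19*x^2 - 106*x - 120) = (x - 4)*(x + 2)*(x^3 + 2*x^2 - 23*x - 60) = (x - 4)*(x + 2)*(x + 3)*(x^2 - x - 20) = (x - 4)*(x + 2)*(x + 3)*(x + 4)*(x - 5)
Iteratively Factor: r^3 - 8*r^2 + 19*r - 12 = (r - 1)*(r^2 - 7*r + 12) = (r - 3)*(r - 1)*(r - 4)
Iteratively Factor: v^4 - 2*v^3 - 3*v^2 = (v - 3)*(v^3 + v^2) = (v - 3)*(v + 1)*(v^2) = v*(v - 3)*(v + 1)*(v)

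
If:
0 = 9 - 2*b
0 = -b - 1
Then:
No Solution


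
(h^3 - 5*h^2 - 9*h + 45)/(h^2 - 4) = (h^3 - 5*h^2 - 9*h + 45)/(h^2 - 4)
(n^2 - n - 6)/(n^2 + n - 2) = (n - 3)/(n - 1)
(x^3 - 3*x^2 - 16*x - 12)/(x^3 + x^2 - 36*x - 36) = (x + 2)/(x + 6)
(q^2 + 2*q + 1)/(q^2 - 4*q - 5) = (q + 1)/(q - 5)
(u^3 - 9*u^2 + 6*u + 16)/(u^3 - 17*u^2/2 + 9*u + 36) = 2*(u^3 - 9*u^2 + 6*u + 16)/(2*u^3 - 17*u^2 + 18*u + 72)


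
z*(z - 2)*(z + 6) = z^3 + 4*z^2 - 12*z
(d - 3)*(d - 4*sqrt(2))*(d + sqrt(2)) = d^3 - 3*sqrt(2)*d^2 - 3*d^2 - 8*d + 9*sqrt(2)*d + 24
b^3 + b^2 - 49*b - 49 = (b - 7)*(b + 1)*(b + 7)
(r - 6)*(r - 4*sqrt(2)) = r^2 - 6*r - 4*sqrt(2)*r + 24*sqrt(2)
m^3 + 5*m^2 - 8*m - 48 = (m - 3)*(m + 4)^2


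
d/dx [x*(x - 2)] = 2*x - 2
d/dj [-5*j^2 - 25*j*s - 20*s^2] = -10*j - 25*s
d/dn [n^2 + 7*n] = 2*n + 7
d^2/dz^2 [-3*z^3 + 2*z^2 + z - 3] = 4 - 18*z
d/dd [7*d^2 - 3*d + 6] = 14*d - 3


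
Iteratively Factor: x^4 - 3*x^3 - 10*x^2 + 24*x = (x + 3)*(x^3 - 6*x^2 + 8*x) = x*(x + 3)*(x^2 - 6*x + 8) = x*(x - 2)*(x + 3)*(x - 4)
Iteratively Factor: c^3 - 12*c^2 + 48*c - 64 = (c - 4)*(c^2 - 8*c + 16) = (c - 4)^2*(c - 4)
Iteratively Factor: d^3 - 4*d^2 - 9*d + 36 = (d - 4)*(d^2 - 9) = (d - 4)*(d - 3)*(d + 3)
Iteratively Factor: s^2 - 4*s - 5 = (s - 5)*(s + 1)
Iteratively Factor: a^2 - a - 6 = (a - 3)*(a + 2)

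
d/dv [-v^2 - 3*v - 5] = -2*v - 3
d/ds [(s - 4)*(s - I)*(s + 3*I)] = 3*s^2 + 4*s*(-2 + I) + 3 - 8*I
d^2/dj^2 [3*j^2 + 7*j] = 6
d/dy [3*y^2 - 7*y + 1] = 6*y - 7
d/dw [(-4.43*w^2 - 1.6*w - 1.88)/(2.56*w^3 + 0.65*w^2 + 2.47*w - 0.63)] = (11.3408*w^4 + 8.192*w^3 + 4.5363*w^2 + 8.0258*w + 5.6516)/(6.5536*w^6 + 3.328*w^5 + 13.0689*w^4 - 0.0145999999999997*w^3 + 5.2819*w^2 - 3.1122*w + 0.3969)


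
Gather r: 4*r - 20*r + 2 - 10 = -16*r - 8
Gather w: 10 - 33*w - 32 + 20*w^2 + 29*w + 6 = 20*w^2 - 4*w - 16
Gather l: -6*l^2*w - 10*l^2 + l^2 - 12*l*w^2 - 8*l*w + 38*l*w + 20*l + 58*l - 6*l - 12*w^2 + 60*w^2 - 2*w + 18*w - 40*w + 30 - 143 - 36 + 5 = l^2*(-6*w - 9) + l*(-12*w^2 + 30*w + 72) + 48*w^2 - 24*w - 144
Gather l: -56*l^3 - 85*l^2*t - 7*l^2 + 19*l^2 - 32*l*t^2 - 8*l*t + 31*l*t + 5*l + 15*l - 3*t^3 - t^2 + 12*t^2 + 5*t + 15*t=-56*l^3 + l^2*(12 - 85*t) + l*(-32*t^2 + 23*t + 20) - 3*t^3 + 11*t^2 + 20*t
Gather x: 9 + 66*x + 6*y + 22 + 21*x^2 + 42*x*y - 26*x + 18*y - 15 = 21*x^2 + x*(42*y + 40) + 24*y + 16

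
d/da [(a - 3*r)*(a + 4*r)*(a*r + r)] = r*(3*a^2 + 2*a*r + 2*a - 12*r^2 + r)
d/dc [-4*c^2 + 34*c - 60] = 34 - 8*c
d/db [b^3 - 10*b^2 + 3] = b*(3*b - 20)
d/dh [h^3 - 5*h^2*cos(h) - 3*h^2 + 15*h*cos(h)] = 5*h^2*sin(h) + 3*h^2 - 15*h*sin(h) - 10*h*cos(h) - 6*h + 15*cos(h)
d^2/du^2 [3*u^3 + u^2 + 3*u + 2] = 18*u + 2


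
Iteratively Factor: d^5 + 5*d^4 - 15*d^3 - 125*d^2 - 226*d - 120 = (d + 2)*(d^4 + 3*d^3 - 21*d^2 - 83*d - 60) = (d + 2)*(d + 4)*(d^3 - d^2 - 17*d - 15) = (d + 1)*(d + 2)*(d + 4)*(d^2 - 2*d - 15) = (d + 1)*(d + 2)*(d + 3)*(d + 4)*(d - 5)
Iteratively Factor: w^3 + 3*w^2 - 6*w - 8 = (w + 4)*(w^2 - w - 2) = (w + 1)*(w + 4)*(w - 2)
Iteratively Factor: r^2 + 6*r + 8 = (r + 2)*(r + 4)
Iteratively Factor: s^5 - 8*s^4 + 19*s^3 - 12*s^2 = (s - 1)*(s^4 - 7*s^3 + 12*s^2) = (s - 3)*(s - 1)*(s^3 - 4*s^2) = s*(s - 3)*(s - 1)*(s^2 - 4*s) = s*(s - 4)*(s - 3)*(s - 1)*(s)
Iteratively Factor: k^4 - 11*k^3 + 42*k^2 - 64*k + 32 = (k - 1)*(k^3 - 10*k^2 + 32*k - 32) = (k - 4)*(k - 1)*(k^2 - 6*k + 8) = (k - 4)^2*(k - 1)*(k - 2)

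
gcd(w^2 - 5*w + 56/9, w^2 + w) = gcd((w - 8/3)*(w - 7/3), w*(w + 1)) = 1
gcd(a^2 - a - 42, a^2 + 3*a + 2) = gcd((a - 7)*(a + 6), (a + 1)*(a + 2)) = 1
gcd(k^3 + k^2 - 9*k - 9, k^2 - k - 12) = k + 3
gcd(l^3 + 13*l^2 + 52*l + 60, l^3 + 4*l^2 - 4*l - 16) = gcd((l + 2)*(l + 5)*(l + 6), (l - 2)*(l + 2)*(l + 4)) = l + 2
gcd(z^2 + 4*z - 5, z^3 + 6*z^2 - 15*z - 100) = z + 5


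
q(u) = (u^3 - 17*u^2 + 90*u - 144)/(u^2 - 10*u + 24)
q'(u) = (10 - 2*u)*(u^3 - 17*u^2 + 90*u - 144)/(u^2 - 10*u + 24)^2 + (3*u^2 - 34*u + 90)/(u^2 - 10*u + 24) = (u^2 - 8*u + 20)/(u^2 - 8*u + 16)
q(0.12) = -5.85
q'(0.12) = 1.27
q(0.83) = -4.91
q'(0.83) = 1.40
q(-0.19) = -6.24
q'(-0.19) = 1.23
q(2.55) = -1.69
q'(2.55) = 2.90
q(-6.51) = -13.13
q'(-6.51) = 1.04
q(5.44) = -4.34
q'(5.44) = 2.93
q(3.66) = 8.42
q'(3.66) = 35.60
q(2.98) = -0.10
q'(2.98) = 4.84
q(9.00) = 1.20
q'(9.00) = 1.16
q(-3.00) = -9.43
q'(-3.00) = 1.08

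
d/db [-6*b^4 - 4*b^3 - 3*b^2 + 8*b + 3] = -24*b^3 - 12*b^2 - 6*b + 8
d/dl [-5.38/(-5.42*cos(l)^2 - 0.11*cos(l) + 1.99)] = (58.3192*cos(l) + 0.5918)*sin(l)/(5.42*cos(l)^2 + 0.11*cos(l) - 1.99)^2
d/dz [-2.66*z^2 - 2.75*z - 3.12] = -5.32*z - 2.75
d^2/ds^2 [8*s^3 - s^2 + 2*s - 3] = 48*s - 2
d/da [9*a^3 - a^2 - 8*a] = 27*a^2 - 2*a - 8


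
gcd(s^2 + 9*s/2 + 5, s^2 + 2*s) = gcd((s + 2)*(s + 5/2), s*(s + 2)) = s + 2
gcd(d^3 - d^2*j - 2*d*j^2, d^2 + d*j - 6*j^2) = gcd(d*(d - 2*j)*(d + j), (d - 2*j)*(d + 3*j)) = d - 2*j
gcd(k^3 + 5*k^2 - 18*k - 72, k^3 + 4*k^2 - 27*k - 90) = k^2 + 9*k + 18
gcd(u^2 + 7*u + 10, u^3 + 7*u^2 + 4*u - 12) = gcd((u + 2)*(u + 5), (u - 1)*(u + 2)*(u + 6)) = u + 2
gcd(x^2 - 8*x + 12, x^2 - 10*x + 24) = x - 6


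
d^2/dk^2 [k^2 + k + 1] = 2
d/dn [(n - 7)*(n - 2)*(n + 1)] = 3*n^2 - 16*n + 5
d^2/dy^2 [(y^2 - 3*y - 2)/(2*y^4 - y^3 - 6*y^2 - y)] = 2*(12*y^8 - 78*y^7 - 19*y^6 + 171*y^5 + 129*y^4 - 199*y^3 - 222*y^2 - 36*y - 2)/(y^3*(8*y^9 - 12*y^8 - 66*y^7 + 59*y^6 + 210*y^5 - 39*y^4 - 246*y^3 - 111*y^2 - 18*y - 1))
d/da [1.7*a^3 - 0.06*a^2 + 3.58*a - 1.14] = 5.1*a^2 - 0.12*a + 3.58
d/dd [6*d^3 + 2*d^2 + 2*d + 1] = 18*d^2 + 4*d + 2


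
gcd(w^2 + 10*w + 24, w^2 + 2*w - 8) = w + 4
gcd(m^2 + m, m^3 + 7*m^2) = m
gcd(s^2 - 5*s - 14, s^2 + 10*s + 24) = 1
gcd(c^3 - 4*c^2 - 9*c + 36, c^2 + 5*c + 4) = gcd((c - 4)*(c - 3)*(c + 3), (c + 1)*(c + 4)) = 1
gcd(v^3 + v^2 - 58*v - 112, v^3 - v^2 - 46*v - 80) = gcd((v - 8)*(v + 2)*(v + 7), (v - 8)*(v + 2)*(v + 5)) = v^2 - 6*v - 16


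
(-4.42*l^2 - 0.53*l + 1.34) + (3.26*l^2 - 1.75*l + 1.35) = -1.16*l^2 - 2.28*l + 2.69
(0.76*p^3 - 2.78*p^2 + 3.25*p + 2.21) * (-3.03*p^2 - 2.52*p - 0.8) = -2.3028*p^5 + 6.5082*p^4 - 3.4499*p^3 - 12.6623*p^2 - 8.1692*p - 1.768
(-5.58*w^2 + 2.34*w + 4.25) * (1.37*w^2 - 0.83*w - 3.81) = -7.6446*w^4 + 7.8372*w^3 + 25.1401*w^2 - 12.4429*w - 16.1925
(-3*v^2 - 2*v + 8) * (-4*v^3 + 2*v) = 12*v^5 + 8*v^4 - 38*v^3 - 4*v^2 + 16*v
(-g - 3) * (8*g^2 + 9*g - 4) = -8*g^3 - 33*g^2 - 23*g + 12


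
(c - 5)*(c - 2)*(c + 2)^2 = c^4 - 3*c^3 - 14*c^2 + 12*c + 40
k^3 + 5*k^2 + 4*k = k*(k + 1)*(k + 4)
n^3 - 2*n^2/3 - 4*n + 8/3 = (n - 2)*(n - 2/3)*(n + 2)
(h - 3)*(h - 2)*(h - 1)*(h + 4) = h^4 - 2*h^3 - 13*h^2 + 38*h - 24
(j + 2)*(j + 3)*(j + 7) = j^3 + 12*j^2 + 41*j + 42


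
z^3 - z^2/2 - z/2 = z*(z - 1)*(z + 1/2)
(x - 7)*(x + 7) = x^2 - 49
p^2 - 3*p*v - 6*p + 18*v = (p - 6)*(p - 3*v)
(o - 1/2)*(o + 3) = o^2 + 5*o/2 - 3/2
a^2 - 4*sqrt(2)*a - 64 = (a - 8*sqrt(2))*(a + 4*sqrt(2))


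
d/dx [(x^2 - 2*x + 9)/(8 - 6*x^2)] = (-3*x^2 + 31*x - 4)/(9*x^4 - 24*x^2 + 16)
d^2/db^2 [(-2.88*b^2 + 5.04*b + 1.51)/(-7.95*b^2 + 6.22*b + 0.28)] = (-2.27373675443232e-13*b^4 - 352.254959999999*b^3 - 534.14937*b^2 + 380.6937*b - 105.554576)/(502.459875*b^6 - 1179.35865*b^5 + 869.62824*b^4 - 157.567528*b^3 - 30.628416*b^2 - 1.462944*b - 0.021952)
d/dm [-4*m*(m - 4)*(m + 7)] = -12*m^2 - 24*m + 112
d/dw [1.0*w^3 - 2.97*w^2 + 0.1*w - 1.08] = 3.0*w^2 - 5.94*w + 0.1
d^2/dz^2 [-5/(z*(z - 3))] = 30*(-z^2 + 3*z - 3)/(z^3*(z^3 - 9*z^2 + 27*z - 27))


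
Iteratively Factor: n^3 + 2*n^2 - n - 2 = (n + 1)*(n^2 + n - 2) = (n - 1)*(n + 1)*(n + 2)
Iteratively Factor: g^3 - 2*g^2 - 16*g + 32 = (g - 4)*(g^2 + 2*g - 8) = (g - 4)*(g - 2)*(g + 4)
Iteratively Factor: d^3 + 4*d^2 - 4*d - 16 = (d - 2)*(d^2 + 6*d + 8) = (d - 2)*(d + 4)*(d + 2)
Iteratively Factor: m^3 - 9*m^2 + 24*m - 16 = (m - 1)*(m^2 - 8*m + 16) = (m - 4)*(m - 1)*(m - 4)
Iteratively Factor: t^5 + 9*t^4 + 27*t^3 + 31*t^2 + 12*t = (t + 3)*(t^4 + 6*t^3 + 9*t^2 + 4*t) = t*(t + 3)*(t^3 + 6*t^2 + 9*t + 4) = t*(t + 3)*(t + 4)*(t^2 + 2*t + 1) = t*(t + 1)*(t + 3)*(t + 4)*(t + 1)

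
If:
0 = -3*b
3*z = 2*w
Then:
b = 0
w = 3*z/2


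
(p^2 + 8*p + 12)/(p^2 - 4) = (p + 6)/(p - 2)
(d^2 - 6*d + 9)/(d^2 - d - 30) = (-d^2 + 6*d - 9)/(-d^2 + d + 30)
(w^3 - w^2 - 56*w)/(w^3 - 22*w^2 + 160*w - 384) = w*(w + 7)/(w^2 - 14*w + 48)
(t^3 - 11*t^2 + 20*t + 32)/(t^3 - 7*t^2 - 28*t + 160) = (t + 1)/(t + 5)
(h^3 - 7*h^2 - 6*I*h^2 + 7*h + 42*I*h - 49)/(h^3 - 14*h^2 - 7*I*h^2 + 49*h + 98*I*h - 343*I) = (h + I)/(h - 7)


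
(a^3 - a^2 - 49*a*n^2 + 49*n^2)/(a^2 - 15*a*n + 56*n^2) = (a^2 + 7*a*n - a - 7*n)/(a - 8*n)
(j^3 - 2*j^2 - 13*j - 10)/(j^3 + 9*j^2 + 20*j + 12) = (j - 5)/(j + 6)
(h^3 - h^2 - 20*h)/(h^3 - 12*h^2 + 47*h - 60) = h*(h + 4)/(h^2 - 7*h + 12)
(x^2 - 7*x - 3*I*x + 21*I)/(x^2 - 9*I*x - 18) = (x - 7)/(x - 6*I)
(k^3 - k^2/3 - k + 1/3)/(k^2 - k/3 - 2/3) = (3*k^2 + 2*k - 1)/(3*k + 2)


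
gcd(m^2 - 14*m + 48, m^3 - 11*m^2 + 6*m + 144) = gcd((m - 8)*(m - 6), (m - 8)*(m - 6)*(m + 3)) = m^2 - 14*m + 48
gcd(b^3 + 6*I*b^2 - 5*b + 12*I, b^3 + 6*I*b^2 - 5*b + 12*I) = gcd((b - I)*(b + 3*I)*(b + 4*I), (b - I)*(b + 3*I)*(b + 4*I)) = b^3 + 6*I*b^2 - 5*b + 12*I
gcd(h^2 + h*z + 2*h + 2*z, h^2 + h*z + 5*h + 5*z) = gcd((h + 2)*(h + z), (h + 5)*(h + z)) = h + z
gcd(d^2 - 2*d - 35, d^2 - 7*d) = d - 7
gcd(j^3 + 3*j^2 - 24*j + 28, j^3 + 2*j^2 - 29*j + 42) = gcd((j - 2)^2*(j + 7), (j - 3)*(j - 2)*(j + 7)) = j^2 + 5*j - 14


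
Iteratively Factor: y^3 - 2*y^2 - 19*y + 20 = (y - 5)*(y^2 + 3*y - 4) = (y - 5)*(y - 1)*(y + 4)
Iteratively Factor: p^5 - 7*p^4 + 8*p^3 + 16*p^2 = (p - 4)*(p^4 - 3*p^3 - 4*p^2) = (p - 4)^2*(p^3 + p^2) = p*(p - 4)^2*(p^2 + p) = p*(p - 4)^2*(p + 1)*(p)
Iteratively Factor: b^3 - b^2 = (b)*(b^2 - b) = b*(b - 1)*(b)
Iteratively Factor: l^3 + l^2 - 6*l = (l)*(l^2 + l - 6) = l*(l - 2)*(l + 3)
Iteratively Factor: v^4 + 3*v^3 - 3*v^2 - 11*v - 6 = (v + 1)*(v^3 + 2*v^2 - 5*v - 6) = (v + 1)*(v + 3)*(v^2 - v - 2) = (v + 1)^2*(v + 3)*(v - 2)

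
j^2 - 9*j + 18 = (j - 6)*(j - 3)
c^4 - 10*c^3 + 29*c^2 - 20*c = c*(c - 5)*(c - 4)*(c - 1)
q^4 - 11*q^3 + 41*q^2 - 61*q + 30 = (q - 5)*(q - 3)*(q - 2)*(q - 1)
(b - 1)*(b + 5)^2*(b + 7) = b^4 + 16*b^3 + 78*b^2 + 80*b - 175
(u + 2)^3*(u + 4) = u^4 + 10*u^3 + 36*u^2 + 56*u + 32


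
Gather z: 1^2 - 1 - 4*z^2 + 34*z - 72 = -4*z^2 + 34*z - 72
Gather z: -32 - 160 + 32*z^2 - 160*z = 32*z^2 - 160*z - 192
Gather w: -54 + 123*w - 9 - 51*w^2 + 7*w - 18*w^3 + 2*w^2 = -18*w^3 - 49*w^2 + 130*w - 63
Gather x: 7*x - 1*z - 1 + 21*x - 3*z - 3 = 28*x - 4*z - 4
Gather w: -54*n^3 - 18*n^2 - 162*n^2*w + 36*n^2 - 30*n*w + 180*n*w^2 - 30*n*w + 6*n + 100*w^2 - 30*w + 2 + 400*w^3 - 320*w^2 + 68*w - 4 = -54*n^3 + 18*n^2 + 6*n + 400*w^3 + w^2*(180*n - 220) + w*(-162*n^2 - 60*n + 38) - 2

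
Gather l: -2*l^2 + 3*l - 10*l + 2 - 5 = -2*l^2 - 7*l - 3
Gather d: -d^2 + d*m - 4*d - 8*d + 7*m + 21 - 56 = -d^2 + d*(m - 12) + 7*m - 35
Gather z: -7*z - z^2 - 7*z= -z^2 - 14*z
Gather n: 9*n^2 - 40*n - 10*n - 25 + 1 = 9*n^2 - 50*n - 24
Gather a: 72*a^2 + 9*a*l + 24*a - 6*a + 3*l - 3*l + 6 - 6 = 72*a^2 + a*(9*l + 18)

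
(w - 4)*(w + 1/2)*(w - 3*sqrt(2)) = w^3 - 3*sqrt(2)*w^2 - 7*w^2/2 - 2*w + 21*sqrt(2)*w/2 + 6*sqrt(2)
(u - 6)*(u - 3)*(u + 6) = u^3 - 3*u^2 - 36*u + 108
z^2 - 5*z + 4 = (z - 4)*(z - 1)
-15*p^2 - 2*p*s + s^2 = (-5*p + s)*(3*p + s)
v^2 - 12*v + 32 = (v - 8)*(v - 4)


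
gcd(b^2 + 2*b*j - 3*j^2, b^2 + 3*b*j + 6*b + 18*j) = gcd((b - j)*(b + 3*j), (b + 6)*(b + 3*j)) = b + 3*j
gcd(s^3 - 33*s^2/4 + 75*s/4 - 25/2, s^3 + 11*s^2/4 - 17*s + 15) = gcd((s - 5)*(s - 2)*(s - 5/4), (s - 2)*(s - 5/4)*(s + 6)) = s^2 - 13*s/4 + 5/2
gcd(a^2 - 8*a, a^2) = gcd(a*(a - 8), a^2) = a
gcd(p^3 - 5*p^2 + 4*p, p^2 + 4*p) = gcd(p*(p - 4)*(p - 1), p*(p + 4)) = p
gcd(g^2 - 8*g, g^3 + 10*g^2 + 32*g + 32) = 1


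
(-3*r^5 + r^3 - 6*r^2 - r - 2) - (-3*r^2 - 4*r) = -3*r^5 + r^3 - 3*r^2 + 3*r - 2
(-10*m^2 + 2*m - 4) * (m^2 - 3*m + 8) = -10*m^4 + 32*m^3 - 90*m^2 + 28*m - 32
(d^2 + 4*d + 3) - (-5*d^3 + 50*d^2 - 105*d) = 5*d^3 - 49*d^2 + 109*d + 3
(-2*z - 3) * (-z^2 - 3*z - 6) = 2*z^3 + 9*z^2 + 21*z + 18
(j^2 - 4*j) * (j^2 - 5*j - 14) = j^4 - 9*j^3 + 6*j^2 + 56*j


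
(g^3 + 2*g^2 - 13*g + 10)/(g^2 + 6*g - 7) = (g^2 + 3*g - 10)/(g + 7)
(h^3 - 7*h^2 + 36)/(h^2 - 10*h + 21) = (h^2 - 4*h - 12)/(h - 7)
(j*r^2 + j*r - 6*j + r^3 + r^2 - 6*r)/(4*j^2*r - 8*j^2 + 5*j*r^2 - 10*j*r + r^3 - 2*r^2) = (r + 3)/(4*j + r)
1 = 1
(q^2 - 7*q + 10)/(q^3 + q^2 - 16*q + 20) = (q - 5)/(q^2 + 3*q - 10)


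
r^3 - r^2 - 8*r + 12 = (r - 2)^2*(r + 3)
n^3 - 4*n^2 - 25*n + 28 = (n - 7)*(n - 1)*(n + 4)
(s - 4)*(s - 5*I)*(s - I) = s^3 - 4*s^2 - 6*I*s^2 - 5*s + 24*I*s + 20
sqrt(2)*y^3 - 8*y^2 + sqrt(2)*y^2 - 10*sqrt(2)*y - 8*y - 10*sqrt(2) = (y - 5*sqrt(2))*(y + sqrt(2))*(sqrt(2)*y + sqrt(2))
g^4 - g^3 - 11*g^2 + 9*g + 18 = (g - 3)*(g - 2)*(g + 1)*(g + 3)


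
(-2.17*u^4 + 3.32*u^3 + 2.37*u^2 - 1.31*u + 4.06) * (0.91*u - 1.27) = -1.9747*u^5 + 5.7771*u^4 - 2.0597*u^3 - 4.202*u^2 + 5.3583*u - 5.1562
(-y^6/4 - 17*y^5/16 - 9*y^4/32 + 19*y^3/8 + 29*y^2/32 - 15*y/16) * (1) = -y^6/4 - 17*y^5/16 - 9*y^4/32 + 19*y^3/8 + 29*y^2/32 - 15*y/16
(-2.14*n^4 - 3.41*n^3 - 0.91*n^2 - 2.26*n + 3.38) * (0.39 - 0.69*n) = 1.4766*n^5 + 1.5183*n^4 - 0.702*n^3 + 1.2045*n^2 - 3.2136*n + 1.3182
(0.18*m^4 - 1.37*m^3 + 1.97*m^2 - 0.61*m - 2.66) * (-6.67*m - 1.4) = -1.2006*m^5 + 8.8859*m^4 - 11.2219*m^3 + 1.3107*m^2 + 18.5962*m + 3.724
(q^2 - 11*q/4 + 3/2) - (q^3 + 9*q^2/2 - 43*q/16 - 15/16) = -q^3 - 7*q^2/2 - q/16 + 39/16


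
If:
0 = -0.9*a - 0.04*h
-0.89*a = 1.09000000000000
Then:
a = -1.22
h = 27.56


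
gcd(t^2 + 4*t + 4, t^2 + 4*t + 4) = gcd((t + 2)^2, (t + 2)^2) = t^2 + 4*t + 4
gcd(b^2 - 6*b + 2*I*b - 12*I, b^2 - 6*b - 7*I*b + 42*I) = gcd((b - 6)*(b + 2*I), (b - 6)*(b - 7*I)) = b - 6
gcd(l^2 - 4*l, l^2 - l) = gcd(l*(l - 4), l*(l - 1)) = l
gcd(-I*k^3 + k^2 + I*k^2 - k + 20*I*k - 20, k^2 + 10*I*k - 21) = 1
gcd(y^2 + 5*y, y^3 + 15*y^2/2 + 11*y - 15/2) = y + 5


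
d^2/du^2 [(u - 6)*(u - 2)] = 2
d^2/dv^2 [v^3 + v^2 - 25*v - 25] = 6*v + 2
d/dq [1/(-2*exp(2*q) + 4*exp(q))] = (exp(q) - 1)*exp(-q)/(exp(q) - 2)^2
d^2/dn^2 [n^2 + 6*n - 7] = 2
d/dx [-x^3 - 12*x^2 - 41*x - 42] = -3*x^2 - 24*x - 41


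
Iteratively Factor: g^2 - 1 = (g - 1)*(g + 1)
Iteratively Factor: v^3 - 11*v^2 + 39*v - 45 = (v - 3)*(v^2 - 8*v + 15) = (v - 3)^2*(v - 5)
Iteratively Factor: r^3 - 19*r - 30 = (r + 3)*(r^2 - 3*r - 10) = (r - 5)*(r + 3)*(r + 2)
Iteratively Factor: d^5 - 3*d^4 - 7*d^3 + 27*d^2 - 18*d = (d - 2)*(d^4 - d^3 - 9*d^2 + 9*d) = (d - 2)*(d - 1)*(d^3 - 9*d) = d*(d - 2)*(d - 1)*(d^2 - 9) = d*(d - 3)*(d - 2)*(d - 1)*(d + 3)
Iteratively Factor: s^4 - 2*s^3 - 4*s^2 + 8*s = (s - 2)*(s^3 - 4*s) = s*(s - 2)*(s^2 - 4) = s*(s - 2)*(s + 2)*(s - 2)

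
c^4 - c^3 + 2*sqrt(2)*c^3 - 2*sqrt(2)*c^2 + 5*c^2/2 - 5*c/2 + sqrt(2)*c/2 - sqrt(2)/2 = (c - 1)*(c + sqrt(2)/2)^2*(c + sqrt(2))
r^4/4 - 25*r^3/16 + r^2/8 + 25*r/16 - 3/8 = (r/4 + 1/4)*(r - 6)*(r - 1)*(r - 1/4)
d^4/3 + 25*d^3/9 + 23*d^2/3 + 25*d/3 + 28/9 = (d/3 + 1/3)*(d + 1)*(d + 7/3)*(d + 4)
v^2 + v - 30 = (v - 5)*(v + 6)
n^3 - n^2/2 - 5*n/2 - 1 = (n - 2)*(n + 1/2)*(n + 1)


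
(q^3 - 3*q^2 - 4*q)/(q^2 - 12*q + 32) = q*(q + 1)/(q - 8)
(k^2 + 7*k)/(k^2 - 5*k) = (k + 7)/(k - 5)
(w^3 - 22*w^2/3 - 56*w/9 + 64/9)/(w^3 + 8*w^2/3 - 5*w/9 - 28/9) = (3*w^2 - 26*w + 16)/(3*w^2 + 4*w - 7)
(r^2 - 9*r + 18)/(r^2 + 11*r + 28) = (r^2 - 9*r + 18)/(r^2 + 11*r + 28)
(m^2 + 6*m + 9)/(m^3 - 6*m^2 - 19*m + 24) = (m + 3)/(m^2 - 9*m + 8)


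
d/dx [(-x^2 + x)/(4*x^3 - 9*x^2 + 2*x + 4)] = (4*x^4 - 8*x^3 + 7*x^2 - 8*x + 4)/(16*x^6 - 72*x^5 + 97*x^4 - 4*x^3 - 68*x^2 + 16*x + 16)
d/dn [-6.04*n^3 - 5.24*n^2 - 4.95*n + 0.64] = -18.12*n^2 - 10.48*n - 4.95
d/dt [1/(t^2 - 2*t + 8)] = 2*(1 - t)/(t^2 - 2*t + 8)^2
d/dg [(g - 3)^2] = 2*g - 6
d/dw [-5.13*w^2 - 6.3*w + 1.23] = -10.26*w - 6.3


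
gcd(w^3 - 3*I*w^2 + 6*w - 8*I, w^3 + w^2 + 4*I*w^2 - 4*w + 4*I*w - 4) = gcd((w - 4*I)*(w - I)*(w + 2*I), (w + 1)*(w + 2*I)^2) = w + 2*I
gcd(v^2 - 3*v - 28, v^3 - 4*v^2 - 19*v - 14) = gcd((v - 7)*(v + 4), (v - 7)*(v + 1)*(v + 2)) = v - 7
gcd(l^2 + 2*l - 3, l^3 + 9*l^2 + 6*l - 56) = 1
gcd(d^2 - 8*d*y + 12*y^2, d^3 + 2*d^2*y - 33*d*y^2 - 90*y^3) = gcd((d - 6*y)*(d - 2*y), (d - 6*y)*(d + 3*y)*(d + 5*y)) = -d + 6*y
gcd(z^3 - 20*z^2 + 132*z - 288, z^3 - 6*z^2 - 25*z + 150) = z - 6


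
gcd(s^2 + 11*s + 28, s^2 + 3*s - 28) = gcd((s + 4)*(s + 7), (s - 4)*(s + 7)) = s + 7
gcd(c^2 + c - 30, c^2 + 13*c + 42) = c + 6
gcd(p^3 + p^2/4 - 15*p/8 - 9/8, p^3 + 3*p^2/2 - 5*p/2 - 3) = p^2 - p/2 - 3/2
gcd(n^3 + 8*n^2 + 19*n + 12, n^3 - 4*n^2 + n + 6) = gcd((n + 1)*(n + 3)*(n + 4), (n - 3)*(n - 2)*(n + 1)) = n + 1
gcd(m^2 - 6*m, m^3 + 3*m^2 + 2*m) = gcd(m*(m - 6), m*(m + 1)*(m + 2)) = m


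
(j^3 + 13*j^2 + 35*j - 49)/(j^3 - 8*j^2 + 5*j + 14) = (j^3 + 13*j^2 + 35*j - 49)/(j^3 - 8*j^2 + 5*j + 14)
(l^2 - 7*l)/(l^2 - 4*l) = (l - 7)/(l - 4)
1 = 1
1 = 1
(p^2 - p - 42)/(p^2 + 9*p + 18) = (p - 7)/(p + 3)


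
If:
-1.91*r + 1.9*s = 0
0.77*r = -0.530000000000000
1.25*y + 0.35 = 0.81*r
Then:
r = -0.69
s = -0.69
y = -0.73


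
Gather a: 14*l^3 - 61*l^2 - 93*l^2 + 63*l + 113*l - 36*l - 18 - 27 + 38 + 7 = 14*l^3 - 154*l^2 + 140*l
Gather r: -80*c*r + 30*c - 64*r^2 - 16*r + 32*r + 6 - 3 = 30*c - 64*r^2 + r*(16 - 80*c) + 3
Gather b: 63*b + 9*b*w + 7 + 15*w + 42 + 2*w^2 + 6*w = b*(9*w + 63) + 2*w^2 + 21*w + 49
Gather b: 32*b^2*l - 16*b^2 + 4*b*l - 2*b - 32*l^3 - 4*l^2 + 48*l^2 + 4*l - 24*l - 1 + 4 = b^2*(32*l - 16) + b*(4*l - 2) - 32*l^3 + 44*l^2 - 20*l + 3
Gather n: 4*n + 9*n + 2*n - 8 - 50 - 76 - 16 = 15*n - 150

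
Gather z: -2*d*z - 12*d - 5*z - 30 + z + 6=-12*d + z*(-2*d - 4) - 24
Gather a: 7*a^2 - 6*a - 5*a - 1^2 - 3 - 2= 7*a^2 - 11*a - 6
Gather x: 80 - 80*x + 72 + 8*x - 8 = 144 - 72*x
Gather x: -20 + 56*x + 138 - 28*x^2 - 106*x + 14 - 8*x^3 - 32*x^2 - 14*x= -8*x^3 - 60*x^2 - 64*x + 132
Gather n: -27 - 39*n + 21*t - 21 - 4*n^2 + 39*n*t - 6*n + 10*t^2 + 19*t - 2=-4*n^2 + n*(39*t - 45) + 10*t^2 + 40*t - 50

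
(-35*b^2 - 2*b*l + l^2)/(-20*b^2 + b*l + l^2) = (7*b - l)/(4*b - l)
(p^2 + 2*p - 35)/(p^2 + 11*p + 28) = (p - 5)/(p + 4)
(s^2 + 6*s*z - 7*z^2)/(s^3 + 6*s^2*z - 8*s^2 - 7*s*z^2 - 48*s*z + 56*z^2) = 1/(s - 8)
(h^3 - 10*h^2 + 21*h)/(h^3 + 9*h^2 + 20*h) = (h^2 - 10*h + 21)/(h^2 + 9*h + 20)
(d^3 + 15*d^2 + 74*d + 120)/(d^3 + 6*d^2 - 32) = (d^2 + 11*d + 30)/(d^2 + 2*d - 8)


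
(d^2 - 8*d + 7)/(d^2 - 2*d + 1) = (d - 7)/(d - 1)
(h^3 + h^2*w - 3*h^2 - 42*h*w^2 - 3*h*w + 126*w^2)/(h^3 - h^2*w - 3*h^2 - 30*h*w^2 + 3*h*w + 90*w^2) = (h + 7*w)/(h + 5*w)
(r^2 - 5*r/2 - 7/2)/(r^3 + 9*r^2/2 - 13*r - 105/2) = (r + 1)/(r^2 + 8*r + 15)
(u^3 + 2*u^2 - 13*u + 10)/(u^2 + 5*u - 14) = (u^2 + 4*u - 5)/(u + 7)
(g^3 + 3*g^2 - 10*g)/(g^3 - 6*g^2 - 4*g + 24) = g*(g + 5)/(g^2 - 4*g - 12)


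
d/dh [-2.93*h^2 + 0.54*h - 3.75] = 0.54 - 5.86*h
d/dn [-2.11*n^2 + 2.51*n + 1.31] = 2.51 - 4.22*n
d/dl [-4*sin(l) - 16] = -4*cos(l)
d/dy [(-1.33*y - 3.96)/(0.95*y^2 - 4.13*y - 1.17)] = (1.2635*y^2 + 7.524*y - 14.7987)/(0.9025*y^4 - 7.847*y^3 + 14.8339*y^2 + 9.6642*y + 1.3689)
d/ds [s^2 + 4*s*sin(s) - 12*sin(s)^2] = 4*s*cos(s) + 2*s + 4*sin(s) - 12*sin(2*s)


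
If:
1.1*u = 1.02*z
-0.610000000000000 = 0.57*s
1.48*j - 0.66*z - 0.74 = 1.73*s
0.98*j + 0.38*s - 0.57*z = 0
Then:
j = -4.58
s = -1.07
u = -7.97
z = -8.59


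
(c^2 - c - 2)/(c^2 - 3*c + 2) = (c + 1)/(c - 1)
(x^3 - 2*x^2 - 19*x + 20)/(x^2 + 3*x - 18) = (x^3 - 2*x^2 - 19*x + 20)/(x^2 + 3*x - 18)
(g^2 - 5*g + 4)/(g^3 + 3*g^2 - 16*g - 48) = (g - 1)/(g^2 + 7*g + 12)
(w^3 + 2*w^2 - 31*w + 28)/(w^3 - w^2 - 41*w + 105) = (w^2 - 5*w + 4)/(w^2 - 8*w + 15)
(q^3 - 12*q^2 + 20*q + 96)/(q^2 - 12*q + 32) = (q^2 - 4*q - 12)/(q - 4)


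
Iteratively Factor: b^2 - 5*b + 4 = (b - 1)*(b - 4)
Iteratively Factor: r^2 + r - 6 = (r + 3)*(r - 2)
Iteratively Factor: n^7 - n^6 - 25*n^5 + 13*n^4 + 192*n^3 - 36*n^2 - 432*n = (n + 2)*(n^6 - 3*n^5 - 19*n^4 + 51*n^3 + 90*n^2 - 216*n) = (n + 2)*(n + 3)*(n^5 - 6*n^4 - n^3 + 54*n^2 - 72*n) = (n + 2)*(n + 3)^2*(n^4 - 9*n^3 + 26*n^2 - 24*n) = (n - 2)*(n + 2)*(n + 3)^2*(n^3 - 7*n^2 + 12*n) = n*(n - 2)*(n + 2)*(n + 3)^2*(n^2 - 7*n + 12) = n*(n - 3)*(n - 2)*(n + 2)*(n + 3)^2*(n - 4)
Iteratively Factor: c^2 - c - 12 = (c - 4)*(c + 3)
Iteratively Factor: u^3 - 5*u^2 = (u - 5)*(u^2) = u*(u - 5)*(u)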